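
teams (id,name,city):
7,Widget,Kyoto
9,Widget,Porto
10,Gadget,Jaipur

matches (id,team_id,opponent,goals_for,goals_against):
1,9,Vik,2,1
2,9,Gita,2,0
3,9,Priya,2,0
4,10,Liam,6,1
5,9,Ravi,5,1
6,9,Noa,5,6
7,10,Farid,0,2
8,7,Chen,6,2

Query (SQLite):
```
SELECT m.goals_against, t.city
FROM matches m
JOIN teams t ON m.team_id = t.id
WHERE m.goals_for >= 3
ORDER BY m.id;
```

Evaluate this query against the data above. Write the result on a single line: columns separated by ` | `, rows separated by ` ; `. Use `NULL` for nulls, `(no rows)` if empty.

Each matches row matches the teams row where team_id = teams.id.
Then keep rows with m.goals_for >= 3.

1 | Jaipur ; 1 | Porto ; 6 | Porto ; 2 | Kyoto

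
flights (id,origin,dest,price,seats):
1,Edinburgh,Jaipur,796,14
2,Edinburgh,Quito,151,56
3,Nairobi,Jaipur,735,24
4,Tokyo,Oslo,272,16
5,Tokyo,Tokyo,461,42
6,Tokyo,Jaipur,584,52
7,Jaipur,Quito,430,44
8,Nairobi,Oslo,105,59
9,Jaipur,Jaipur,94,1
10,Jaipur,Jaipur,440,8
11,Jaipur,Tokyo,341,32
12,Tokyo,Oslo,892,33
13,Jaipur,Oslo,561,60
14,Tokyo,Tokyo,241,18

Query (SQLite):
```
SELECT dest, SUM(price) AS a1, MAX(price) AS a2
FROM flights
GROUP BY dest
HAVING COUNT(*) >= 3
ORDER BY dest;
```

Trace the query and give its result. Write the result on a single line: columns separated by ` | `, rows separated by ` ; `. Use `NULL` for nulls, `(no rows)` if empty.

Group flights by dest.
Per group compute: SUM(price), MAX(price).
HAVING: drop groups with fewer than 3 rows.
  Jaipur: ids {1, 3, 6, 9, 10} → SUM(price)=2649, MAX(price)=796
  Oslo: ids {4, 8, 12, 13} → SUM(price)=1830, MAX(price)=892
  Quito: ids {2, 7} → SUM(price)=581, MAX(price)=430
  Tokyo: ids {5, 11, 14} → SUM(price)=1043, MAX(price)=461

Jaipur | 2649 | 796 ; Oslo | 1830 | 892 ; Tokyo | 1043 | 461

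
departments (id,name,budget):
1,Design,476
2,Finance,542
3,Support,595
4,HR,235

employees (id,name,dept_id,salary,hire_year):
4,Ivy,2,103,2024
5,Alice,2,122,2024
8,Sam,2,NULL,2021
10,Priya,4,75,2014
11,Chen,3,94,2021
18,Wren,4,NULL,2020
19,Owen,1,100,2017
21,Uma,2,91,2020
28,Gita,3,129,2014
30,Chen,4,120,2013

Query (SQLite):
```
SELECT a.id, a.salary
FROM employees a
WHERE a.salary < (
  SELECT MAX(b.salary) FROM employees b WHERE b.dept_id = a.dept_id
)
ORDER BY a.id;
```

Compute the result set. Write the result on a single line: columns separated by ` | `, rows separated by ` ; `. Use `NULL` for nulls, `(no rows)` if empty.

For each employees row a, compute MAX(salary) over rows sharing a.dept_id.
Keep row a if a.salary < that per-group MAX.
  dept_id=1: MAX(salary) = 100
  dept_id=2: MAX(salary) = 122
  dept_id=3: MAX(salary) = 129
  dept_id=4: MAX(salary) = 120

4 | 103 ; 10 | 75 ; 11 | 94 ; 21 | 91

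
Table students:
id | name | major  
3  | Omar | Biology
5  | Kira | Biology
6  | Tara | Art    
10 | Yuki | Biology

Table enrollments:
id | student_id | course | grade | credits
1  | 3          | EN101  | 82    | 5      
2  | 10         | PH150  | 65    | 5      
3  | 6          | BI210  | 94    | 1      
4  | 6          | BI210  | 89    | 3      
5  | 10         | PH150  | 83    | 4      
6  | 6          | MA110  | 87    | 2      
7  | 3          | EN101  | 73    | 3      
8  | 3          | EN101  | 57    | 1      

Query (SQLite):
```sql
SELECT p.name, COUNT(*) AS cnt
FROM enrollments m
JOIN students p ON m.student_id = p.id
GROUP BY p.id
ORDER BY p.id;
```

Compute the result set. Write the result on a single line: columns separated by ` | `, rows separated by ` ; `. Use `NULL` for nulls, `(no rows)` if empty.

Omar | 3 ; Tara | 3 ; Yuki | 2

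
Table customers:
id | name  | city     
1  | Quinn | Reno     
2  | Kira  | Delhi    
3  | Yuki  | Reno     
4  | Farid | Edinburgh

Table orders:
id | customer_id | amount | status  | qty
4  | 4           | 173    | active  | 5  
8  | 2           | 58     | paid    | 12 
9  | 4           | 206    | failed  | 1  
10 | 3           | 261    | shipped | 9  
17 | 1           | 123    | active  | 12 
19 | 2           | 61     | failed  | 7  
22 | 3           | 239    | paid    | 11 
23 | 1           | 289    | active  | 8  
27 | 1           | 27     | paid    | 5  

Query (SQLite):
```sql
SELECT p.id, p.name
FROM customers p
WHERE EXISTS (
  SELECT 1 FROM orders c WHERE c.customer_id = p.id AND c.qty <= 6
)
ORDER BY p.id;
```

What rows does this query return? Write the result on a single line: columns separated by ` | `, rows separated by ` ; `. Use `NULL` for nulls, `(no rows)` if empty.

For each customers row, check whether any orders with matching customer_id has qty <= 6.
Keep rows where that is true.

1 | Quinn ; 4 | Farid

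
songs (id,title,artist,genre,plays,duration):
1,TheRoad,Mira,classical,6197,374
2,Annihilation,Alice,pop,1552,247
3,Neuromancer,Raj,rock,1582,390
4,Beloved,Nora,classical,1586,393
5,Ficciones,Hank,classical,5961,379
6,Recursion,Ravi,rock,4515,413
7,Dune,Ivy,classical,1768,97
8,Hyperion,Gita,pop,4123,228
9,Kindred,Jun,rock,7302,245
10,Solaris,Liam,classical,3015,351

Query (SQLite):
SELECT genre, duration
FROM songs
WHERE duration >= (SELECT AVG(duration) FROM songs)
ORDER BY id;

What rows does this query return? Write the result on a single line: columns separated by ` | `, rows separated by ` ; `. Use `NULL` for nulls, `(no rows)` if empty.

classical | 374 ; rock | 390 ; classical | 393 ; classical | 379 ; rock | 413 ; classical | 351

Scalar subquery: AVG(duration) over all songs rows = 311.7.
Keep rows where duration >= that value.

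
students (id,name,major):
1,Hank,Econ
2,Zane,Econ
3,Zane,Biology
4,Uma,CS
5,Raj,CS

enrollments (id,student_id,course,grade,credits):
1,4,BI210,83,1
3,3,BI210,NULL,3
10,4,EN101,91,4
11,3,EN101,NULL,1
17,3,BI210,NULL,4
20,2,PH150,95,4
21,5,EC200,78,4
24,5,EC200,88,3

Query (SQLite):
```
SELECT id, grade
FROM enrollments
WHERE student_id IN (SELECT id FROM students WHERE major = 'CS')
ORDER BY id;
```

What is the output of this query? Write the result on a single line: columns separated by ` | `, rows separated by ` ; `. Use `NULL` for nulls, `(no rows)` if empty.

Inner query: students.id where major = 'CS'.
Outer: keep enrollments rows whose student_id is in that set.
Inner query → {4, 5}

1 | 83 ; 10 | 91 ; 21 | 78 ; 24 | 88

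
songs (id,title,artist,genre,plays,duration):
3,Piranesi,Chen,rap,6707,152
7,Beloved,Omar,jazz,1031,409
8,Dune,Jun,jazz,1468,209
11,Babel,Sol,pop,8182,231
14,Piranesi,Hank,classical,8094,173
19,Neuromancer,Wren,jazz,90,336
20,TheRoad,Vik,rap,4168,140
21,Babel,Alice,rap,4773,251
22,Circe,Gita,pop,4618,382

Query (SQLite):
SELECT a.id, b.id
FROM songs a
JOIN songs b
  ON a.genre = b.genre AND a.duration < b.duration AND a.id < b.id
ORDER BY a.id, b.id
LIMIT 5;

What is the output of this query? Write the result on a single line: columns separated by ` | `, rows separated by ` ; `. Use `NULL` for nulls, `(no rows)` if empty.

Pairs (a,b) with same genre, a.duration < b.duration, a.id < b.id.
genre groups: classical:{14} jazz:{7,8,19} pop:{11,22} rap:{3,20,21}
Ordered by (a.id, b.id); first 5.

3 | 21 ; 8 | 19 ; 11 | 22 ; 20 | 21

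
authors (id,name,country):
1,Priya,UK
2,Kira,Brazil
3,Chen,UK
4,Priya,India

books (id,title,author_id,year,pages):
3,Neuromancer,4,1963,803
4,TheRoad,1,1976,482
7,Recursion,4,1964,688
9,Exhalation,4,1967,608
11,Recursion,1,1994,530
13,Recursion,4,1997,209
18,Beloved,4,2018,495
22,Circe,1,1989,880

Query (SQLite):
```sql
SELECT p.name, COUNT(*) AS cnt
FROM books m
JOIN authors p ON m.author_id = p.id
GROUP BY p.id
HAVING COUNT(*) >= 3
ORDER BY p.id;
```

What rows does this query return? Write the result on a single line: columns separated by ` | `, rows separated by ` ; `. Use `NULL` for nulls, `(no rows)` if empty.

Priya | 3 ; Priya | 5

Join each books row to its authors via author_id.
Group joined rows by authors.id; compute COUNT(*) per group.
HAVING: keep groups with count ≥ 3.
  1: ids {4, 11, 22} → COUNT(*)=3
  4: ids {3, 7, 9, 13, 18} → COUNT(*)=5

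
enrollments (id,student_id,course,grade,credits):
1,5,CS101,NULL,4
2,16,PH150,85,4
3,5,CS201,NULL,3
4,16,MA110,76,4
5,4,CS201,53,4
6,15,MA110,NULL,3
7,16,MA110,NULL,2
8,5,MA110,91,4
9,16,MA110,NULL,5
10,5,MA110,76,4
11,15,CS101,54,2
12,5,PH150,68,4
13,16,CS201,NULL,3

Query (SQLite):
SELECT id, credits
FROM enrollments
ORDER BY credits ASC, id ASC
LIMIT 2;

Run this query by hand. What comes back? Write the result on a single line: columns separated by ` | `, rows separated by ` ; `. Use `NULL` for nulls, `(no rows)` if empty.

Sort by credits asc, tiebreak id asc: (2, id=7), (2, id=11), (3, id=3), (3, id=6), (3, id=13) …. Take first 2.

7 | 2 ; 11 | 2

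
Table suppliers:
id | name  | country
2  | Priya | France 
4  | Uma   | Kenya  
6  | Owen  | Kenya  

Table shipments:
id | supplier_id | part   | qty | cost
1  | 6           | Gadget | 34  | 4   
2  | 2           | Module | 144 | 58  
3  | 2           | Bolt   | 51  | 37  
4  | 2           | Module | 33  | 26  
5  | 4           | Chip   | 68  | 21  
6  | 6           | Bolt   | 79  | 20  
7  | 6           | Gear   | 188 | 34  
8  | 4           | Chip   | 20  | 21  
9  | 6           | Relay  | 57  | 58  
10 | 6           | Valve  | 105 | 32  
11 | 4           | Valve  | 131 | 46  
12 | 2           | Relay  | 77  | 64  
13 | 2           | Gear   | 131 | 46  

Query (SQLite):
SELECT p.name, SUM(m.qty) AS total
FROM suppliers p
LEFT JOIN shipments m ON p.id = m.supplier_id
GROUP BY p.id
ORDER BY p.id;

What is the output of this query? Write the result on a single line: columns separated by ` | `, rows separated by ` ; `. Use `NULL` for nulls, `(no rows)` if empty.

Priya | 436 ; Uma | 219 ; Owen | 463

LEFT JOIN keeps every suppliers row; unmatched ones get NULL for shipments columns.
Group by suppliers.id and compute SUM(m.qty). SUM over an all-NULL group is NULL.
  2: ids {2, 3, 4, 12, 13} → SUM(m.qty)=436
  4: ids {5, 8, 11} → SUM(m.qty)=219
  6: ids {1, 6, 7, 9, 10} → SUM(m.qty)=463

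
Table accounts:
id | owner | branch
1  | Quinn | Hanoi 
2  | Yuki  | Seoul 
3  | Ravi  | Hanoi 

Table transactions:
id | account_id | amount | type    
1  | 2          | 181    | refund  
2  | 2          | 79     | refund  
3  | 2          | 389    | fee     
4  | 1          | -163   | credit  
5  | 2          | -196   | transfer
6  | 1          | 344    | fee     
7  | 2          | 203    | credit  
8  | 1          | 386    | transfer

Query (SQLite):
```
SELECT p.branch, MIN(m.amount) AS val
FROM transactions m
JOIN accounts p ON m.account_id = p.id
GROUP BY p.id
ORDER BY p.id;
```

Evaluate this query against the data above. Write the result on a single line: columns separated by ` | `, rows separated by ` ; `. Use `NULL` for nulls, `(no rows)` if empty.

Join each transactions row to its accounts via account_id.
Group joined rows by accounts.id; compute MIN(m.amount) per group.
  1: ids {4, 6, 8} → MIN(m.amount)=-163
  2: ids {1, 2, 3, 5, 7} → MIN(m.amount)=-196

Hanoi | -163 ; Seoul | -196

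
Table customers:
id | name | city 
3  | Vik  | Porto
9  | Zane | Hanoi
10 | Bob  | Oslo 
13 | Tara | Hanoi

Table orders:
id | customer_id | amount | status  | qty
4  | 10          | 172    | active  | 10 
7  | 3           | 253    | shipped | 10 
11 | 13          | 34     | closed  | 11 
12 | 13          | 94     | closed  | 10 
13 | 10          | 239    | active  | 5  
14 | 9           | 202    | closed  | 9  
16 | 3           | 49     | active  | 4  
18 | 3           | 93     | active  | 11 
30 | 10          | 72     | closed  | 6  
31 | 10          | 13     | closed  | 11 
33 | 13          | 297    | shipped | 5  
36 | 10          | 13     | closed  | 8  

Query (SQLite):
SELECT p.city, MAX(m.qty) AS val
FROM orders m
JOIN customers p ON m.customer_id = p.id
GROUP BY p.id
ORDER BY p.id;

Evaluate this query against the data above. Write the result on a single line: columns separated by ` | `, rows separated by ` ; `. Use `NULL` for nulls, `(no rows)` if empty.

Join each orders row to its customers via customer_id.
Group joined rows by customers.id; compute MAX(m.qty) per group.
  3: ids {7, 16, 18} → MAX(m.qty)=11
  9: ids {14} → MAX(m.qty)=9
  10: ids {4, 13, 30, 31, 36} → MAX(m.qty)=11
  13: ids {11, 12, 33} → MAX(m.qty)=11

Porto | 11 ; Hanoi | 9 ; Oslo | 11 ; Hanoi | 11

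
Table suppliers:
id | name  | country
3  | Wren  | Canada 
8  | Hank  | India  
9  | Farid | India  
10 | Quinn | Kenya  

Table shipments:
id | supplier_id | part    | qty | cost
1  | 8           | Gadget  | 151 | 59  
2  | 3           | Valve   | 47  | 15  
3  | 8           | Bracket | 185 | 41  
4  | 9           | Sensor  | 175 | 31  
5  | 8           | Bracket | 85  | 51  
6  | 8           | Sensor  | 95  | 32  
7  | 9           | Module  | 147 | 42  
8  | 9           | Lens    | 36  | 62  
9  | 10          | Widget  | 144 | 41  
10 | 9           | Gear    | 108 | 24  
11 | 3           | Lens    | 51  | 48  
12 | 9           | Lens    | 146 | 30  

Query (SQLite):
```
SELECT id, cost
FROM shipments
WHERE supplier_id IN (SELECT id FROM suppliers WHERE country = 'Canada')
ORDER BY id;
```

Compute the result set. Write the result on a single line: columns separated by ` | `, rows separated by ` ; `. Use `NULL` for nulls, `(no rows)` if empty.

2 | 15 ; 11 | 48

Inner query: suppliers.id where country = 'Canada'.
Outer: keep shipments rows whose supplier_id is in that set.
Inner query → {3}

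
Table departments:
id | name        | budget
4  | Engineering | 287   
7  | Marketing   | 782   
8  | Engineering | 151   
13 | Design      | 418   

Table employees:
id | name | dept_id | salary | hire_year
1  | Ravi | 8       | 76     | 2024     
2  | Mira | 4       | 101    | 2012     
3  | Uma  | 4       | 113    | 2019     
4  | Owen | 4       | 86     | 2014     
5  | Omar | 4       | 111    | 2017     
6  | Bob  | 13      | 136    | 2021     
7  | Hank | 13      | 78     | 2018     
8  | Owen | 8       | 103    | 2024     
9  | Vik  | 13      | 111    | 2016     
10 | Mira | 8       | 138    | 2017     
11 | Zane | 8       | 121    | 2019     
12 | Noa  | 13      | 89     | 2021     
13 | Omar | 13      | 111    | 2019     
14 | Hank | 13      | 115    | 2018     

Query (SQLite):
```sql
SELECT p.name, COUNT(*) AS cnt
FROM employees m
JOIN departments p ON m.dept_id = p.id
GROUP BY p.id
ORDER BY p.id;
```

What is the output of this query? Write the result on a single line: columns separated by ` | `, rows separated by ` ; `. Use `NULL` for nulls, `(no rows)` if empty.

Join each employees row to its departments via dept_id.
Group joined rows by departments.id; compute COUNT(*) per group.
  4: ids {2, 3, 4, 5} → COUNT(*)=4
  8: ids {1, 8, 10, 11} → COUNT(*)=4
  13: ids {6, 7, 9, 12, 13, 14} → COUNT(*)=6

Engineering | 4 ; Engineering | 4 ; Design | 6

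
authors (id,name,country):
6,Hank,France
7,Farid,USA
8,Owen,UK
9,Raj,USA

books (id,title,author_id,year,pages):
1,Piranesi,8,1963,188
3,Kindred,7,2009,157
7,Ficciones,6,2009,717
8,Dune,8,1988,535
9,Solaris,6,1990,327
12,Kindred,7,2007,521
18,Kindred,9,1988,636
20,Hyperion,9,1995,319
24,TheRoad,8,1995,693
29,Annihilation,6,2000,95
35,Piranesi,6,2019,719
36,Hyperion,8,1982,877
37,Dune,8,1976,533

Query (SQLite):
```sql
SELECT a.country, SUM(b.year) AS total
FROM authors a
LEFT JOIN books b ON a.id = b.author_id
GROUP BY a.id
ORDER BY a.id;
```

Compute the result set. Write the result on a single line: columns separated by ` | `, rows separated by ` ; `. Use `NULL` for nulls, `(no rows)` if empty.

France | 8018 ; USA | 4016 ; UK | 9904 ; USA | 3983

LEFT JOIN keeps every authors row; unmatched ones get NULL for books columns.
Group by authors.id and compute SUM(b.year). SUM over an all-NULL group is NULL.
  6: ids {7, 9, 29, 35} → SUM(b.year)=8018
  7: ids {3, 12} → SUM(b.year)=4016
  8: ids {1, 8, 24, 36, 37} → SUM(b.year)=9904
  9: ids {18, 20} → SUM(b.year)=3983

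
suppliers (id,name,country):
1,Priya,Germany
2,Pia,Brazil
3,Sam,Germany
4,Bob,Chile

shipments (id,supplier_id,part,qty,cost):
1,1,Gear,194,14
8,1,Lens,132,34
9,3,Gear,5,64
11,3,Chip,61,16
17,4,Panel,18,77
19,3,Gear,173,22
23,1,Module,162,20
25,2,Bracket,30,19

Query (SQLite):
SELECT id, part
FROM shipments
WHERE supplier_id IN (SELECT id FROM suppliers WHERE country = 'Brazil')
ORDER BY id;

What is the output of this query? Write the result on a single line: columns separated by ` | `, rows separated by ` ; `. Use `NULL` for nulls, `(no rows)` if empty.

25 | Bracket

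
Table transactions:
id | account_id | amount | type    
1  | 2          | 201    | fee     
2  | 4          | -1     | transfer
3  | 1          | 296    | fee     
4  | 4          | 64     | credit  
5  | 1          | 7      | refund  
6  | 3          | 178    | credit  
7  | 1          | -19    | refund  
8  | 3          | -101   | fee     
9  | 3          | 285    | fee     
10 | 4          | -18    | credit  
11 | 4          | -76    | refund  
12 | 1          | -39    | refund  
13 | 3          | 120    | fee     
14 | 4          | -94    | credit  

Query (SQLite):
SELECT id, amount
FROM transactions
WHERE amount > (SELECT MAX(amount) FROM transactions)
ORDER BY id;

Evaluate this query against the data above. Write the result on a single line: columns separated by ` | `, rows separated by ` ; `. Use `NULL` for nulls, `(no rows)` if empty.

(no rows)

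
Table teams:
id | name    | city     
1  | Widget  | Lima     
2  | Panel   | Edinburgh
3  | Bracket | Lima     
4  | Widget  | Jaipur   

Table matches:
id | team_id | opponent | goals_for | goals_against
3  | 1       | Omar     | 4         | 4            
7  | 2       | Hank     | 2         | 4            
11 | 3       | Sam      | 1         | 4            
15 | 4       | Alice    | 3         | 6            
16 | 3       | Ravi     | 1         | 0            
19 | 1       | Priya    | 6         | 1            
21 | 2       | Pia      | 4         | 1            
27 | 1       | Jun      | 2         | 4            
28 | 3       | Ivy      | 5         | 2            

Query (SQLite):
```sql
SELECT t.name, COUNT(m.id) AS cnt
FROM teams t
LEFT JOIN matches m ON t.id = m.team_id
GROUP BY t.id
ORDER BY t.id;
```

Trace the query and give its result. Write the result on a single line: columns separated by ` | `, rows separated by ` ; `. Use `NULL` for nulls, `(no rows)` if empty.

Widget | 3 ; Panel | 2 ; Bracket | 3 ; Widget | 1

LEFT JOIN keeps every teams row; unmatched ones get NULL for matches columns.
Group by teams.id and compute COUNT(m.id). COUNT(col) of an all-NULL group is 0.
  1: ids {3, 19, 27} → COUNT(m.id)=3
  2: ids {7, 21} → COUNT(m.id)=2
  3: ids {11, 16, 28} → COUNT(m.id)=3
  4: ids {15} → COUNT(m.id)=1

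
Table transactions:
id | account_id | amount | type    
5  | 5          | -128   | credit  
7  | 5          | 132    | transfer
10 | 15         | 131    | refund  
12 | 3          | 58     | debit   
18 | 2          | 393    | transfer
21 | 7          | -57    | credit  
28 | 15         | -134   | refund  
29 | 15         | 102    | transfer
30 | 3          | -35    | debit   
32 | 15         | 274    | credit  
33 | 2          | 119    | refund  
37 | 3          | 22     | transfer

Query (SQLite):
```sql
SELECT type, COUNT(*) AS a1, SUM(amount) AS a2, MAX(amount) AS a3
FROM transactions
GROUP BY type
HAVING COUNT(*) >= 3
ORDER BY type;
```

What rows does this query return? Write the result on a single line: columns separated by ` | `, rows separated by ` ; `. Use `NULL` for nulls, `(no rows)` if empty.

Group transactions by type.
Per group compute: COUNT(*), SUM(amount), MAX(amount).
HAVING: drop groups with fewer than 3 rows.
  credit: ids {5, 21, 32} → COUNT(*)=3, SUM(amount)=89, MAX(amount)=274
  debit: ids {12, 30} → COUNT(*)=2, SUM(amount)=23, MAX(amount)=58
  refund: ids {10, 28, 33} → COUNT(*)=3, SUM(amount)=116, MAX(amount)=131
  transfer: ids {7, 18, 29, 37} → COUNT(*)=4, SUM(amount)=649, MAX(amount)=393

credit | 3 | 89 | 274 ; refund | 3 | 116 | 131 ; transfer | 4 | 649 | 393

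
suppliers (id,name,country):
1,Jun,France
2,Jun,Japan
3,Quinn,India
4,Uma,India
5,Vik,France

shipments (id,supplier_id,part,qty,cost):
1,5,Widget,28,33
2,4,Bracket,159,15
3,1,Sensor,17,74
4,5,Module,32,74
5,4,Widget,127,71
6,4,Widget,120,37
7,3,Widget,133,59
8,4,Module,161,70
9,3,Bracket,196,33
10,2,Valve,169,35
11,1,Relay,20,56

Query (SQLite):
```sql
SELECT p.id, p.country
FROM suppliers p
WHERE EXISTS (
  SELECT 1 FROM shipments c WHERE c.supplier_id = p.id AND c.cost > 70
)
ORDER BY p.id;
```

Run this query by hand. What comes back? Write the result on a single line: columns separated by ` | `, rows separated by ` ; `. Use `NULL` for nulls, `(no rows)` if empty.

For each suppliers row, check whether any shipments with matching supplier_id has cost > 70.
Keep rows where that is true.

1 | France ; 4 | India ; 5 | France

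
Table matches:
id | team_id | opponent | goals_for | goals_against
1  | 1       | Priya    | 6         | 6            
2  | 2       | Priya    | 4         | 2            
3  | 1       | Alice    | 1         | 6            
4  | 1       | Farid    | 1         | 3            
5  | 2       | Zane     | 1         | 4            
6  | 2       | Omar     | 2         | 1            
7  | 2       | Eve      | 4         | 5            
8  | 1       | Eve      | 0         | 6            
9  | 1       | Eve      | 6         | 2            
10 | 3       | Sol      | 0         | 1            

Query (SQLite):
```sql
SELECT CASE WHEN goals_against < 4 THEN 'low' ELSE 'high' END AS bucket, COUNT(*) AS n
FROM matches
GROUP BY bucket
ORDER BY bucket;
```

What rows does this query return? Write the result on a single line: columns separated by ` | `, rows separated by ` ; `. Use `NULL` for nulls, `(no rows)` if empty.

high | 5 ; low | 5

Bucket rows by goals_against < 4 → 'low' else 'high'; count each bucket.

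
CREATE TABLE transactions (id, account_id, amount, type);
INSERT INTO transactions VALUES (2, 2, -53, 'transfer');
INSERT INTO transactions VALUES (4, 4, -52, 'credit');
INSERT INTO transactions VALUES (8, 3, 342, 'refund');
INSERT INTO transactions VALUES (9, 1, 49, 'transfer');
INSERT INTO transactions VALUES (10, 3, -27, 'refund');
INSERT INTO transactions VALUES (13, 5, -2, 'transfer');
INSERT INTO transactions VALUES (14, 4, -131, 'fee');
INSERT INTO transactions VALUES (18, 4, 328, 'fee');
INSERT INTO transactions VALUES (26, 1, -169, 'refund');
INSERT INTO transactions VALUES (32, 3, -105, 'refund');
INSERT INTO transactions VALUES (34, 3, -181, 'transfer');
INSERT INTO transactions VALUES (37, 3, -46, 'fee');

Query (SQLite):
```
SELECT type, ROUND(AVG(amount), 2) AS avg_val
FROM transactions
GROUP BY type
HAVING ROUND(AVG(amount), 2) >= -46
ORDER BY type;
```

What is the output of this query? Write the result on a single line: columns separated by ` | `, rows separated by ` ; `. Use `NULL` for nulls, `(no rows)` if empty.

Partition transactions by type; compute ROUND(AVG(amount), 2) within each group.
HAVING: keep groups where ROUND(AVG(amount), 2) >= -46.
  credit: ids {4} → ROUND(AVG(amount), 2)=-52
  fee: ids {14, 18, 37} → ROUND(AVG(amount), 2)=50.33
  refund: ids {8, 10, 26, 32} → ROUND(AVG(amount), 2)=10.25
  transfer: ids {2, 9, 13, 34} → ROUND(AVG(amount), 2)=-46.75

fee | 50.33 ; refund | 10.25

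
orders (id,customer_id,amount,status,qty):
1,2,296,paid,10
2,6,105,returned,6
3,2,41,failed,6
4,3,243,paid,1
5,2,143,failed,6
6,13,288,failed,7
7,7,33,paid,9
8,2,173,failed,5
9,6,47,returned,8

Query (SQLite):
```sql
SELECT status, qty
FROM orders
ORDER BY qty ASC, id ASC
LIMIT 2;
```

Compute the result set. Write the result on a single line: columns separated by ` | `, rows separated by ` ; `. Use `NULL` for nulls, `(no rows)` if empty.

Sort by qty asc, tiebreak id asc: (1, id=4), (5, id=8), (6, id=2), (6, id=3), (6, id=5) …. Take first 2.

paid | 1 ; failed | 5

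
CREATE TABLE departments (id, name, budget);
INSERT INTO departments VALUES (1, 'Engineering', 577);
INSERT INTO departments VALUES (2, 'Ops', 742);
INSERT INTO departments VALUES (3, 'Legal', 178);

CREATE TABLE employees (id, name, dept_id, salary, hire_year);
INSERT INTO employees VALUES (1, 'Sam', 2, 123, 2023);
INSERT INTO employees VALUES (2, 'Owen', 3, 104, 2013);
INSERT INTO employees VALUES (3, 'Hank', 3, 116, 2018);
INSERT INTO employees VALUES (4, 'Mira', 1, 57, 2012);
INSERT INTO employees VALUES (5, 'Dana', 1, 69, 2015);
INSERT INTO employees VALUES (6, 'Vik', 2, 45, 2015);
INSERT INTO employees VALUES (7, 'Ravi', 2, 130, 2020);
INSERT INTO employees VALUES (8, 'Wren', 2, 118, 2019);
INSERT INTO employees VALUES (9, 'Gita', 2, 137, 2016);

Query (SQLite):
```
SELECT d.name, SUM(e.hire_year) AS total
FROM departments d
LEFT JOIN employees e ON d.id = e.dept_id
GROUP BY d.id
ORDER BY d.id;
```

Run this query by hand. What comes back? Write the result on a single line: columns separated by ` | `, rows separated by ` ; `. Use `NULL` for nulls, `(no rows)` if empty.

LEFT JOIN keeps every departments row; unmatched ones get NULL for employees columns.
Group by departments.id and compute SUM(e.hire_year). SUM over an all-NULL group is NULL.
  1: ids {4, 5} → SUM(e.hire_year)=4027
  2: ids {1, 6, 7, 8, 9} → SUM(e.hire_year)=10093
  3: ids {2, 3} → SUM(e.hire_year)=4031

Engineering | 4027 ; Ops | 10093 ; Legal | 4031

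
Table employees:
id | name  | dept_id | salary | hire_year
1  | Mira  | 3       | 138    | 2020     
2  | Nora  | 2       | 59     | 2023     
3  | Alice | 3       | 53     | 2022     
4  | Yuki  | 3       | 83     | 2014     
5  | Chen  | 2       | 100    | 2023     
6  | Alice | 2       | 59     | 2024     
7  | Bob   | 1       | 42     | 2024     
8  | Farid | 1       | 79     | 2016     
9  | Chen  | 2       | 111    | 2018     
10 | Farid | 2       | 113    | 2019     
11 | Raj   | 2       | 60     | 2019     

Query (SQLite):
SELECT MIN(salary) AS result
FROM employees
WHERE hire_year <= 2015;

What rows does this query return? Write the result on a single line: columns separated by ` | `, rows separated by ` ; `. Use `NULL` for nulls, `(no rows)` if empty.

Rows where hire_year <= 2015 → salary values: [83].
MIN of non-NULL values = 83.

83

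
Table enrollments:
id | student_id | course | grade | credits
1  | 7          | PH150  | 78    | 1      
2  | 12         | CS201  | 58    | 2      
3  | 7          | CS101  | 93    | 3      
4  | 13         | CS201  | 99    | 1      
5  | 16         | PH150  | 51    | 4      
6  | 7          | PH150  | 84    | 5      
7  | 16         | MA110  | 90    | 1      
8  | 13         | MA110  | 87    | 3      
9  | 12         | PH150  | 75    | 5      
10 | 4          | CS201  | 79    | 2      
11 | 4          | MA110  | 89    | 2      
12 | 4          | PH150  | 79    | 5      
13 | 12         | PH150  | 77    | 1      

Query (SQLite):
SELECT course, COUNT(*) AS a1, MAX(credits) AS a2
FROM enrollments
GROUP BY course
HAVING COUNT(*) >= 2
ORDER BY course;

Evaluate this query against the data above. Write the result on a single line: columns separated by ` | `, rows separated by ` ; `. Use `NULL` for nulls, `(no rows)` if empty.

Group enrollments by course.
Per group compute: COUNT(*), MAX(credits).
HAVING: drop groups with fewer than 2 rows.
  CS101: ids {3} → COUNT(*)=1, MAX(credits)=3
  CS201: ids {2, 4, 10} → COUNT(*)=3, MAX(credits)=2
  MA110: ids {7, 8, 11} → COUNT(*)=3, MAX(credits)=3
  PH150: ids {1, 5, 6, 9, 12, 13} → COUNT(*)=6, MAX(credits)=5

CS201 | 3 | 2 ; MA110 | 3 | 3 ; PH150 | 6 | 5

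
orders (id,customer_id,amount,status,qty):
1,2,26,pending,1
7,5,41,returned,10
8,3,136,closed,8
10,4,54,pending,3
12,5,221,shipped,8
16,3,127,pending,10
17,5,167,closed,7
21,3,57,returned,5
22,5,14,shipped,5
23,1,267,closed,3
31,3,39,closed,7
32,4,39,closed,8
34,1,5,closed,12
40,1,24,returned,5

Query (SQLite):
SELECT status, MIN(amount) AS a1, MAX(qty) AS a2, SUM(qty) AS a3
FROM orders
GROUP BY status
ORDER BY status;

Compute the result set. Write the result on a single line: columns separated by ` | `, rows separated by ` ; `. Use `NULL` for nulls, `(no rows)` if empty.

Group orders by status.
Per group compute: MIN(amount), MAX(qty), SUM(qty).
  closed: ids {8, 17, 23, 31, 32, 34} → MIN(amount)=5, MAX(qty)=12, SUM(qty)=45
  pending: ids {1, 10, 16} → MIN(amount)=26, MAX(qty)=10, SUM(qty)=14
  returned: ids {7, 21, 40} → MIN(amount)=24, MAX(qty)=10, SUM(qty)=20
  shipped: ids {12, 22} → MIN(amount)=14, MAX(qty)=8, SUM(qty)=13

closed | 5 | 12 | 45 ; pending | 26 | 10 | 14 ; returned | 24 | 10 | 20 ; shipped | 14 | 8 | 13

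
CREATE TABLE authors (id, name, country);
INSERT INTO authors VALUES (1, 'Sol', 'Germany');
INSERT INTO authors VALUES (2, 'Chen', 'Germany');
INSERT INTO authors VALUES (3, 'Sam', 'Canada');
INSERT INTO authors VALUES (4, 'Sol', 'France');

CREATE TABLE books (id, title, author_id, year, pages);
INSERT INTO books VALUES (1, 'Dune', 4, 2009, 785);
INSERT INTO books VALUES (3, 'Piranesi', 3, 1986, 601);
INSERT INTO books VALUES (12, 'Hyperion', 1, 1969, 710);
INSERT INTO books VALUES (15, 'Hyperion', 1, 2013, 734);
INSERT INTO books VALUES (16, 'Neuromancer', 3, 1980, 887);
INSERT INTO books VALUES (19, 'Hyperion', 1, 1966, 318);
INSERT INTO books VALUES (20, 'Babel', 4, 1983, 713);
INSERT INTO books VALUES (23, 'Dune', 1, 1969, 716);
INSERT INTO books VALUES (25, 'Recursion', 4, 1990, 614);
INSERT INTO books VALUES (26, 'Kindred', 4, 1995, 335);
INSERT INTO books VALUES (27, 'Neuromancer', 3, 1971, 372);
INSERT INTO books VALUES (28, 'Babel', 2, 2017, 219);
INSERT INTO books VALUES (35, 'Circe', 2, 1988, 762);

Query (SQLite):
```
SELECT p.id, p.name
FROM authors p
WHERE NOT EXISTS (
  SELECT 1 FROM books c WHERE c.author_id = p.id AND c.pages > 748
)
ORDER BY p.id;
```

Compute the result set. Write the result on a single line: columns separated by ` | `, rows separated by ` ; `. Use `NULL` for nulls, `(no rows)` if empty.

1 | Sol

For each authors row, check whether any books with matching author_id has pages > 748.
Keep rows where that is false.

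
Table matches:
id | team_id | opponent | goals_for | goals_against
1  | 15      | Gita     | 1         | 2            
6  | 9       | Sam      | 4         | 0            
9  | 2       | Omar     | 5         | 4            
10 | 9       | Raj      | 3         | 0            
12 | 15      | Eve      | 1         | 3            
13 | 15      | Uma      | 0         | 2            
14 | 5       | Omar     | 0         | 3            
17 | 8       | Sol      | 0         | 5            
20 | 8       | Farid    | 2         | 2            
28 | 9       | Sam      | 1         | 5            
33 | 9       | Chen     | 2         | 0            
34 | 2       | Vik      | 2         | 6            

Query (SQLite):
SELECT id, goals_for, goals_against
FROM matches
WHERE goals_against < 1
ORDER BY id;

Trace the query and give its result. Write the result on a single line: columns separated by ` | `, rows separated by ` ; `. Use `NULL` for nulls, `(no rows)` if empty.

6 | 4 | 0 ; 10 | 3 | 0 ; 33 | 2 | 0

goals_against < 1: ids {6, 10, 33}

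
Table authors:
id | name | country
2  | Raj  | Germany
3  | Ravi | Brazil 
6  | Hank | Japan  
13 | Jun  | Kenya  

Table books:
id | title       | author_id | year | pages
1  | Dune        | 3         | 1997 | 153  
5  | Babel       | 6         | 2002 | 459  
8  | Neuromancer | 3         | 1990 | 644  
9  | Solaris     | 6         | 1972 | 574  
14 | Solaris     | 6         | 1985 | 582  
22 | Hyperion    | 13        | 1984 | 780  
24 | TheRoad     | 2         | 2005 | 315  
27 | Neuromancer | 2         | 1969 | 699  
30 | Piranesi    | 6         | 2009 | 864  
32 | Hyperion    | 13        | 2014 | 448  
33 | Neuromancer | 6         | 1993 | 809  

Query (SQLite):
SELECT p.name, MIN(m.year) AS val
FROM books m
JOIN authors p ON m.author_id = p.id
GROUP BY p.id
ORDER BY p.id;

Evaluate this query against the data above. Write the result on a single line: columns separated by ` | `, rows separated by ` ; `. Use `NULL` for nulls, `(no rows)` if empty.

Raj | 1969 ; Ravi | 1990 ; Hank | 1972 ; Jun | 1984

Join each books row to its authors via author_id.
Group joined rows by authors.id; compute MIN(m.year) per group.
  2: ids {24, 27} → MIN(m.year)=1969
  3: ids {1, 8} → MIN(m.year)=1990
  6: ids {5, 9, 14, 30, 33} → MIN(m.year)=1972
  13: ids {22, 32} → MIN(m.year)=1984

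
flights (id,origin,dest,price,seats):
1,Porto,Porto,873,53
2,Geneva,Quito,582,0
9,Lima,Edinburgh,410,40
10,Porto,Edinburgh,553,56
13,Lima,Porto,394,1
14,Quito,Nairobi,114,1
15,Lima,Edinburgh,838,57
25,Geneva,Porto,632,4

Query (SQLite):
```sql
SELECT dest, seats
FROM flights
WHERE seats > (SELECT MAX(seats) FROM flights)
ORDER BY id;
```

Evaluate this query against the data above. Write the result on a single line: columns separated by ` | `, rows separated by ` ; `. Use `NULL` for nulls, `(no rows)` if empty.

Scalar subquery: MAX(seats) over all flights rows = 57.
Keep rows where seats > that value.

(no rows)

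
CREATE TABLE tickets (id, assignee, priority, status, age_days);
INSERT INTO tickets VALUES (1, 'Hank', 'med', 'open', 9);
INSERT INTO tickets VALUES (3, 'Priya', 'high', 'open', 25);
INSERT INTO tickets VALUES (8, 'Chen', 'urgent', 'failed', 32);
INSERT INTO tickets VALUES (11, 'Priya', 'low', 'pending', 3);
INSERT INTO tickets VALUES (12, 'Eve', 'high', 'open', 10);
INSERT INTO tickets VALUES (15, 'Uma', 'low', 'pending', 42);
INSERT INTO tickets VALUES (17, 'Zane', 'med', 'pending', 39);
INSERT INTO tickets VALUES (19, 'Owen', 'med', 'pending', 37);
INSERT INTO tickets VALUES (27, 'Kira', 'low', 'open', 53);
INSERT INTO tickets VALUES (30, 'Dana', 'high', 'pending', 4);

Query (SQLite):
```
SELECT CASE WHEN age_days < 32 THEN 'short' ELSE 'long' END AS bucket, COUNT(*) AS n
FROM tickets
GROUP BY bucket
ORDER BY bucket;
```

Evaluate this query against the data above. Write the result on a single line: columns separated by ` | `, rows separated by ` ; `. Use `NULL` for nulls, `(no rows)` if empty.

long | 5 ; short | 5

Bucket rows by age_days < 32 → 'short' else 'long'; count each bucket.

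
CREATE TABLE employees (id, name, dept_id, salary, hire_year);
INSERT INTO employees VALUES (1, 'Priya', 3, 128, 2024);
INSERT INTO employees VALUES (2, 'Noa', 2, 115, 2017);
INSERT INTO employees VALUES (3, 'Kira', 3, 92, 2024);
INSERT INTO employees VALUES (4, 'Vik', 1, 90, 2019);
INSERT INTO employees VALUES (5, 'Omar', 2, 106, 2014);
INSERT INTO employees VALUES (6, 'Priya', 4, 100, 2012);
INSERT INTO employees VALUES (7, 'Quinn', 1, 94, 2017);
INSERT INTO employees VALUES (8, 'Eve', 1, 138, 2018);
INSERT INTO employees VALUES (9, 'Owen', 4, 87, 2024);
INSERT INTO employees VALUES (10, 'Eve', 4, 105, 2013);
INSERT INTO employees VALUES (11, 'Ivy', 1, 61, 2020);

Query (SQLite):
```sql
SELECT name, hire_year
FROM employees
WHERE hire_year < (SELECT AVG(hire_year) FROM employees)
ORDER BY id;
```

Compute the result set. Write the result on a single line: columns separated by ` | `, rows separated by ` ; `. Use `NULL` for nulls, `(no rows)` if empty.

Scalar subquery: AVG(hire_year) over all employees rows = 2018.363636 (≈; comparison uses full precision).
Keep rows where hire_year < that value.

Noa | 2017 ; Omar | 2014 ; Priya | 2012 ; Quinn | 2017 ; Eve | 2018 ; Eve | 2013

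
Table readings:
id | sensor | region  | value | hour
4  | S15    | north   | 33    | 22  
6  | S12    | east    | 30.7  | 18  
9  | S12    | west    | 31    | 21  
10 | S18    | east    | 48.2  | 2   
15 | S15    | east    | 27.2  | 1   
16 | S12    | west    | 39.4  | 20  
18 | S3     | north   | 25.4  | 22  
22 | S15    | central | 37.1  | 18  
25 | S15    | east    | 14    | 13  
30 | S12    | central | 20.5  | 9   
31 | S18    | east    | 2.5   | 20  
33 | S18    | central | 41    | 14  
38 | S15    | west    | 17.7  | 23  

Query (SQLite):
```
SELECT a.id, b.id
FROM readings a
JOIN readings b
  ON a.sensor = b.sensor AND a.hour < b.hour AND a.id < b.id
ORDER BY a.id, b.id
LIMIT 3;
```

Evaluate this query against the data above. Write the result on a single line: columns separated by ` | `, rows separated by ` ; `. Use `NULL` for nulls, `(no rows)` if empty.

4 | 38 ; 6 | 9 ; 6 | 16

Pairs (a,b) with same sensor, a.hour < b.hour, a.id < b.id.
sensor groups: S12:{6,9,16,30} S15:{4,15,22,25,38} S18:{10,31,33} S3:{18}
Ordered by (a.id, b.id); first 3.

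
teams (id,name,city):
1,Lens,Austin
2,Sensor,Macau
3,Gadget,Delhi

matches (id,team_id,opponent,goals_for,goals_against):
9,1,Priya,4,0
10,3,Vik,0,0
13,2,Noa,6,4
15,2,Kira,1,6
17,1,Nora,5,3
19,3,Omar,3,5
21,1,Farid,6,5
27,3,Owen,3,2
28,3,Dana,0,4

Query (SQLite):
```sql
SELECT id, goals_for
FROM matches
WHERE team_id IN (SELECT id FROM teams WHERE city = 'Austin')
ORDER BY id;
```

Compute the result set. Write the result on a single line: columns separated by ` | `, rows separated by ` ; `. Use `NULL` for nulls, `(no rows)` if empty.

Inner query: teams.id where city = 'Austin'.
Outer: keep matches rows whose team_id is in that set.
Inner query → {1}

9 | 4 ; 17 | 5 ; 21 | 6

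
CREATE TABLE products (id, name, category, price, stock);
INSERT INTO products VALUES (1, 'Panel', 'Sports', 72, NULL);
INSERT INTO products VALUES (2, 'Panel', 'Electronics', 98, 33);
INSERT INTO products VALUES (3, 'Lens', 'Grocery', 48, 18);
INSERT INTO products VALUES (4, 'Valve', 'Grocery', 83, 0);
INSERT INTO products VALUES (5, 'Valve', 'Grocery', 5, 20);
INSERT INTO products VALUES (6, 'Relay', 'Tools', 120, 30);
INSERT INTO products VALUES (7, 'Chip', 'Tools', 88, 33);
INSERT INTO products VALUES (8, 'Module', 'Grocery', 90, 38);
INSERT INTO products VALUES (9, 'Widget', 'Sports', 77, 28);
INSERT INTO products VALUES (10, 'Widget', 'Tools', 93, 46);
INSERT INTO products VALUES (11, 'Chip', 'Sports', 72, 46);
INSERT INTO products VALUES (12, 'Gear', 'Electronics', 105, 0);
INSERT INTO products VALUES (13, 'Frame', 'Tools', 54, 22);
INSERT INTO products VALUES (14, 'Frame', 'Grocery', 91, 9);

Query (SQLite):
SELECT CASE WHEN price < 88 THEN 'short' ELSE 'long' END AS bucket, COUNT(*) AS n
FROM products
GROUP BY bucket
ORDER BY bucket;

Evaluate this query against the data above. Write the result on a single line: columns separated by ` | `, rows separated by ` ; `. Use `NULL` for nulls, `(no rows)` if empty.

long | 7 ; short | 7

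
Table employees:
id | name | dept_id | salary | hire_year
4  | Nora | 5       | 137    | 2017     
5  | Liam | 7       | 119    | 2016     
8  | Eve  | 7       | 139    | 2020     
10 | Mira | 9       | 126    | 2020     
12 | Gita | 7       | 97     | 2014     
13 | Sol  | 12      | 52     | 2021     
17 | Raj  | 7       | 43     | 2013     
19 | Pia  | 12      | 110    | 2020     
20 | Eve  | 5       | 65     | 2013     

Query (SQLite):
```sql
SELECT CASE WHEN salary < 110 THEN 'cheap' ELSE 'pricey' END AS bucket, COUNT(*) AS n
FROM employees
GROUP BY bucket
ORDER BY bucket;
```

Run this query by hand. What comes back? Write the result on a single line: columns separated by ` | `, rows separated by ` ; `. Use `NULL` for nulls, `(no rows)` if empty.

cheap | 4 ; pricey | 5

Bucket rows by salary < 110 → 'cheap' else 'pricey'; count each bucket.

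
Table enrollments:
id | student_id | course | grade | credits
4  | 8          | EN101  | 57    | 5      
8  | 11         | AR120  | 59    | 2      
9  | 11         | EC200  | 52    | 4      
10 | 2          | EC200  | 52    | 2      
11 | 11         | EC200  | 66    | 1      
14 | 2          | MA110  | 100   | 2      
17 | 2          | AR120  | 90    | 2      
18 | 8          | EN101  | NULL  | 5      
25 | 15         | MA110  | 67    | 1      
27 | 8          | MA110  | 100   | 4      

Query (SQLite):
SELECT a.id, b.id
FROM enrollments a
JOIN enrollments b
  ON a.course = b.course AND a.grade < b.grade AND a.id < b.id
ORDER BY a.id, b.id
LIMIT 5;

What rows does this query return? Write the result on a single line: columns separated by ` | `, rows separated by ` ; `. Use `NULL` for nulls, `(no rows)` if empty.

Pairs (a,b) with same course, a.grade < b.grade, a.id < b.id.
course groups: AR120:{8,17} EC200:{9,10,11} EN101:{4,18} MA110:{14,25,27}
Ordered by (a.id, b.id); first 5.

8 | 17 ; 9 | 11 ; 10 | 11 ; 25 | 27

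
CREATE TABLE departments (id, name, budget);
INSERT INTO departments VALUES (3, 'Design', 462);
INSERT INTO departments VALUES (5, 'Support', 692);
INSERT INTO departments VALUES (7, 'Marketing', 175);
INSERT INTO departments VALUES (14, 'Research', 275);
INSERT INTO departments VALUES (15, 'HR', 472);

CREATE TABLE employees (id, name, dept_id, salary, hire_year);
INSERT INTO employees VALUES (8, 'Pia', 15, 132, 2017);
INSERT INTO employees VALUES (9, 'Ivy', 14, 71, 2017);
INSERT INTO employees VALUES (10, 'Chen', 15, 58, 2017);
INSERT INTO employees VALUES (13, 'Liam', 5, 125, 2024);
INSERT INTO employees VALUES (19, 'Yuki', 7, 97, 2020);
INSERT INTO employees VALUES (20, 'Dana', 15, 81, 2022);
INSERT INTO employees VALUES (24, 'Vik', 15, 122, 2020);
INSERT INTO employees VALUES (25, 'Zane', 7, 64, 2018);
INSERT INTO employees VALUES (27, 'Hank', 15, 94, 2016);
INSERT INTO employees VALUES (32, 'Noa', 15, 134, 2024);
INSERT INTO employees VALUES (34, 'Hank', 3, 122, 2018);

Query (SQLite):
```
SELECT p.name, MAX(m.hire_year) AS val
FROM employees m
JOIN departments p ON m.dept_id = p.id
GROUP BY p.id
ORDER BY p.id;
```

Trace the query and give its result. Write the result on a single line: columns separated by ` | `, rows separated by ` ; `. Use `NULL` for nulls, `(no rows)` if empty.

Design | 2018 ; Support | 2024 ; Marketing | 2020 ; Research | 2017 ; HR | 2024

Join each employees row to its departments via dept_id.
Group joined rows by departments.id; compute MAX(m.hire_year) per group.
  3: ids {34} → MAX(m.hire_year)=2018
  5: ids {13} → MAX(m.hire_year)=2024
  7: ids {19, 25} → MAX(m.hire_year)=2020
  14: ids {9} → MAX(m.hire_year)=2017
  15: ids {8, 10, 20, 24, 27, 32} → MAX(m.hire_year)=2024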